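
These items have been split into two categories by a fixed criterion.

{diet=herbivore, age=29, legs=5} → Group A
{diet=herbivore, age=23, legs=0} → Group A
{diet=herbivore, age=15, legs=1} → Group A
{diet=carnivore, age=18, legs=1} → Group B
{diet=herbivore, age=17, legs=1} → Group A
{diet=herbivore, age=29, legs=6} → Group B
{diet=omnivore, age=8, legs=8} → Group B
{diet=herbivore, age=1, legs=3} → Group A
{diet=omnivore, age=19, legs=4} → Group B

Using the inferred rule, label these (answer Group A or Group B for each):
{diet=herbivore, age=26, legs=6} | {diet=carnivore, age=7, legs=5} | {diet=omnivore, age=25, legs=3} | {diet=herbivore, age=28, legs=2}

One predicate separates the groups cleanly: diet is herbivore AND legs ≤ 5.
{diet=herbivore, age=26, legs=6}: Group B (diet is herbivore, legs = 6). {diet=carnivore, age=7, legs=5}: Group B (diet is carnivore, legs = 5). {diet=omnivore, age=25, legs=3}: Group B (diet is omnivore, legs = 3). {diet=herbivore, age=28, legs=2}: Group A (diet is herbivore, legs = 2).

Group B, Group B, Group B, Group A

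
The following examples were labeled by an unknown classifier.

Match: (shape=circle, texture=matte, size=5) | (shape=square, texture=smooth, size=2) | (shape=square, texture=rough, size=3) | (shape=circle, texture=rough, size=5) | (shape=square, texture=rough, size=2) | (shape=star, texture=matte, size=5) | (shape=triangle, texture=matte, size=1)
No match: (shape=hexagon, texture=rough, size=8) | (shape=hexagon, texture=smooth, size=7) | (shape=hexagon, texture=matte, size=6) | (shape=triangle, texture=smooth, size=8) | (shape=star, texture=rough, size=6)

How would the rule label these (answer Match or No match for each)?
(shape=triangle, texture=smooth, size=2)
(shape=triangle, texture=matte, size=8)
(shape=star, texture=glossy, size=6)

Match, No match, No match

The common property of the 'Match' items is: size ≤ 5. No 'No match' item has it.
(shape=triangle, texture=smooth, size=2): size = 2, matches → Match.
(shape=triangle, texture=matte, size=8): size = 8, doesn't qualify → No match.
(shape=star, texture=glossy, size=6): size = 6, doesn't qualify → No match.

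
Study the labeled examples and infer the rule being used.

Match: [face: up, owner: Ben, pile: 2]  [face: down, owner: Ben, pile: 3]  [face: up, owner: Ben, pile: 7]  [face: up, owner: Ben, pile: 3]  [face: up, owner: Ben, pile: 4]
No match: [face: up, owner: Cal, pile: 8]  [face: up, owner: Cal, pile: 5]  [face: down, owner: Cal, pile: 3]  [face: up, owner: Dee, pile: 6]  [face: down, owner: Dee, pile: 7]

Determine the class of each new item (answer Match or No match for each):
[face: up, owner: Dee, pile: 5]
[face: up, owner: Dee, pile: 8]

No match, No match

The pattern is that an item is 'Match' exactly when: owner is Ben.
No match: [face: up, owner: Dee, pile: 5], since owner is Dee.
No match: [face: up, owner: Dee, pile: 8], since owner is Dee.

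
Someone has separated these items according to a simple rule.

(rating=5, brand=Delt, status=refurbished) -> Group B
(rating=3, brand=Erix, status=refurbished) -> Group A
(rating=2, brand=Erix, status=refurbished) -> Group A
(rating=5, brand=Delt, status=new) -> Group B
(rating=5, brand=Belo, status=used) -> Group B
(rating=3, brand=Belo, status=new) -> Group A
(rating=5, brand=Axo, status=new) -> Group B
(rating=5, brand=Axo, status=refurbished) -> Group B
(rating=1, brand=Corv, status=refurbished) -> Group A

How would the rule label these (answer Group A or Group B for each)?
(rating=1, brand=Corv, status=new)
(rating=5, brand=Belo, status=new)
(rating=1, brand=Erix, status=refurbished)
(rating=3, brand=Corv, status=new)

Group A, Group B, Group A, Group A

'Group A' ⟺ rating ≤ 3.
(rating=1, brand=Corv, status=new) → rating = 1 → Group A. (rating=5, brand=Belo, status=new) → rating = 5 → Group B. (rating=1, brand=Erix, status=refurbished) → rating = 1 → Group A. (rating=3, brand=Corv, status=new) → rating = 3 → Group A.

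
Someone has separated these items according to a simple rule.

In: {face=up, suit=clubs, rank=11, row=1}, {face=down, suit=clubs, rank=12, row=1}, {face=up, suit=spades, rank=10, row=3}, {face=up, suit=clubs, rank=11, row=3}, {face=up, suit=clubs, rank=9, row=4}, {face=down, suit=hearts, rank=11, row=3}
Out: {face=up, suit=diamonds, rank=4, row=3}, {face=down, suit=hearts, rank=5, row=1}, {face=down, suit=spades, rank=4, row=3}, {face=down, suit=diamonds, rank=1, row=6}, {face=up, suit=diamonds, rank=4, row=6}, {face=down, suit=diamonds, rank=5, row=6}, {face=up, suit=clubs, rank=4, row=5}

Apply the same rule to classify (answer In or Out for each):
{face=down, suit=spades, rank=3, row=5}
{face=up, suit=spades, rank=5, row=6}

The simplest hypothesis consistent with all the labels is: rank ≥ 9.

Out, Out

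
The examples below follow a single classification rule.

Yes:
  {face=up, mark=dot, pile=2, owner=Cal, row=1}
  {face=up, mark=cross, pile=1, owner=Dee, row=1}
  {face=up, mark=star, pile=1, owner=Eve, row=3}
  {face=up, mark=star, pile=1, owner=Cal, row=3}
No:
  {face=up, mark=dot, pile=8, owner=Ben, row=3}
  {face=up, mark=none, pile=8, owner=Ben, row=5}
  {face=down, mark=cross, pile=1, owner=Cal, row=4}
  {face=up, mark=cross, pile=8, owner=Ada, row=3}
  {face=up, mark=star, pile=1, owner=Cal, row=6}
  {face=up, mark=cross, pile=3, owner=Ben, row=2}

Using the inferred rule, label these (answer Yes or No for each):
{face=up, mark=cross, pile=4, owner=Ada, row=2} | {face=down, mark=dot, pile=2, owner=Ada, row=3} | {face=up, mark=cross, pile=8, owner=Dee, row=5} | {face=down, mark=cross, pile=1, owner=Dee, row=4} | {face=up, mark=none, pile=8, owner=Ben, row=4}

The distinguishing property — pile ≤ 2 AND row ≤ 3 — holds for all the 'Yes' cases and none of the 'No' cases.
{face=up, mark=cross, pile=4, owner=Ada, row=2} → pile = 4, row = 2 → No. {face=down, mark=dot, pile=2, owner=Ada, row=3} → pile = 2, row = 3 → Yes. {face=up, mark=cross, pile=8, owner=Dee, row=5} → pile = 8, row = 5 → No. {face=down, mark=cross, pile=1, owner=Dee, row=4} → pile = 1, row = 4 → No. {face=up, mark=none, pile=8, owner=Ben, row=4} → pile = 8, row = 4 → No.

No, Yes, No, No, No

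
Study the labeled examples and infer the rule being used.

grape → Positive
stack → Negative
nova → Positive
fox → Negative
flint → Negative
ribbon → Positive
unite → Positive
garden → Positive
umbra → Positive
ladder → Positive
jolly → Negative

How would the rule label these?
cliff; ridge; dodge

Negative, Positive, Positive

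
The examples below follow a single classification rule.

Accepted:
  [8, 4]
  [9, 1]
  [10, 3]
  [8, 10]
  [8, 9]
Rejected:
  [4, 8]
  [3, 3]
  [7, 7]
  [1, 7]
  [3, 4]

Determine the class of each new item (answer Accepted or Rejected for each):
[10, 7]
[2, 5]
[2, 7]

Accepted, Rejected, Rejected

The common property of the 'Accepted' items is: first ≥ 8. No 'Rejected' item has it.
[10, 7] → first 10 → Accepted.
[2, 5] → first 2 → Rejected.
[2, 7] → first 2 → Rejected.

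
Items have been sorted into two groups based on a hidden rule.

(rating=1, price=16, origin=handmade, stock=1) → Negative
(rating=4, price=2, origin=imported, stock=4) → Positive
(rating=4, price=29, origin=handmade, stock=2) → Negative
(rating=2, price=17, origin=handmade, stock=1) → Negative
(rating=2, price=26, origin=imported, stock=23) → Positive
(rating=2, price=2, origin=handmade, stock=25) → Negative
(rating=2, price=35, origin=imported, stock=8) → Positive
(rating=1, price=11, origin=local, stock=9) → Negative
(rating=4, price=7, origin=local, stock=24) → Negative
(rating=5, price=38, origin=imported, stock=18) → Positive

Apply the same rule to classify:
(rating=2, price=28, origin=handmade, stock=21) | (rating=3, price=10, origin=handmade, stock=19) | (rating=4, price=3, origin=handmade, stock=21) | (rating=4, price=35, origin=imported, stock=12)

Negative, Negative, Negative, Positive

The classifier is using: origin is imported.
(rating=2, price=28, origin=handmade, stock=21) — origin is handmade, hence Negative. (rating=3, price=10, origin=handmade, stock=19) — origin is handmade, hence Negative. (rating=4, price=3, origin=handmade, stock=21) — origin is handmade, hence Negative. (rating=4, price=35, origin=imported, stock=12) — origin is imported, hence Positive.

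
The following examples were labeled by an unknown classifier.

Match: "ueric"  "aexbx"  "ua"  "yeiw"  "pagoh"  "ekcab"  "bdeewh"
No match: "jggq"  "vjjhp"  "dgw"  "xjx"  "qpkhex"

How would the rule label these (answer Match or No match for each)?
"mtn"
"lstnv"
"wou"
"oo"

The simplest hypothesis consistent with all the labels is: has ≥ 2 vowels.

No match, No match, Match, Match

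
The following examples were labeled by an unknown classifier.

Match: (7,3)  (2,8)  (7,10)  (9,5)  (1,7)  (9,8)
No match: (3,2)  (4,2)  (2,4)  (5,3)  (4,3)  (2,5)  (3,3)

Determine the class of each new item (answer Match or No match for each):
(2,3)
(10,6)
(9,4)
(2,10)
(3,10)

No match, Match, Match, Match, Match

The rule appears to be: max ≥ 7.
No match: (2,3), since max 3.
Match: (10,6), since max 10.
Match: (9,4), since max 9.
Match: (2,10), since max 10.
Match: (3,10), since max 10.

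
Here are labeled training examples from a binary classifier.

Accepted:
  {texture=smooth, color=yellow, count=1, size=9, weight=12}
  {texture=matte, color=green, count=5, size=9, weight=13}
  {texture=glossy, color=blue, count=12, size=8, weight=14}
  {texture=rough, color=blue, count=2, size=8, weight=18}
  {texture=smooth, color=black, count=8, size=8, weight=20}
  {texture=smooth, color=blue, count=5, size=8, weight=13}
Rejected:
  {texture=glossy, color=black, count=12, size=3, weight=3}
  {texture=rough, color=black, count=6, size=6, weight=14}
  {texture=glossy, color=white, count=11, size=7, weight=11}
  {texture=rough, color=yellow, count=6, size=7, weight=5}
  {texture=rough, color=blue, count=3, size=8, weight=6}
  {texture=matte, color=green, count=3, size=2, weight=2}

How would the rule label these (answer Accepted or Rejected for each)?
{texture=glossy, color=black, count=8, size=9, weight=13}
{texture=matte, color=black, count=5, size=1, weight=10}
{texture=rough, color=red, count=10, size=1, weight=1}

The distinguishing property — weight ≥ 11 AND size ≥ 8 — holds for all the 'Accepted' cases and none of the 'Rejected' cases.
Accepted: {texture=glossy, color=black, count=8, size=9, weight=13}, since weight = 13, size = 9.
Rejected: {texture=matte, color=black, count=5, size=1, weight=10}, since weight = 10, size = 1.
Rejected: {texture=rough, color=red, count=10, size=1, weight=1}, since weight = 1, size = 1.

Accepted, Rejected, Rejected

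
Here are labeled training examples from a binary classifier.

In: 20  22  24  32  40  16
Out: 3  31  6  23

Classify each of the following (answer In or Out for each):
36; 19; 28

In, Out, In

A rule that fits every label: even AND at least 16 — true of each 'In' example, false of each 'Out' one.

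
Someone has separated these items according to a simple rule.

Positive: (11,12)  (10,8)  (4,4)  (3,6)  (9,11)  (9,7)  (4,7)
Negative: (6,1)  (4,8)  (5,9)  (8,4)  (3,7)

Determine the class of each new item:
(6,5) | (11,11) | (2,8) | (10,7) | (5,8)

Positive, Positive, Negative, Positive, Positive

The classifier is using: |first − second| ≤ 3.
(6,5) — |6−5| = 1, hence Positive. (11,11) — |11−11| = 0, hence Positive. (2,8) — |2−8| = 6, hence Negative. (10,7) — |10−7| = 3, hence Positive. (5,8) — |5−8| = 3, hence Positive.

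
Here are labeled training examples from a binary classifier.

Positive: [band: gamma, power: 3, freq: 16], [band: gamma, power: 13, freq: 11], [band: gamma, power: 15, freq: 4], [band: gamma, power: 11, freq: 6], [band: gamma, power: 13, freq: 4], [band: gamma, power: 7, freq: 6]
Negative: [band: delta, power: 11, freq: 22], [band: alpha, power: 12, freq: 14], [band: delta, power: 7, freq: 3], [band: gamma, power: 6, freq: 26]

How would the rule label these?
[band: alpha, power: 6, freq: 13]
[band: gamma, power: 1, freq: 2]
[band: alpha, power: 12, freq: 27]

'Positive' ⟺ band is gamma AND freq ≤ 16.

Negative, Positive, Negative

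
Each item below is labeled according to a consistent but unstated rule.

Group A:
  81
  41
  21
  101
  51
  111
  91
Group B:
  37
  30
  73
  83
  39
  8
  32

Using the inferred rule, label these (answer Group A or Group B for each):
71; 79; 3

Group A, Group B, Group B

The pattern is that an item is 'Group A' exactly when: ends in digit 1.
71: Group A (last digit 1).
79: Group B (last digit 9).
3: Group B (last digit 3).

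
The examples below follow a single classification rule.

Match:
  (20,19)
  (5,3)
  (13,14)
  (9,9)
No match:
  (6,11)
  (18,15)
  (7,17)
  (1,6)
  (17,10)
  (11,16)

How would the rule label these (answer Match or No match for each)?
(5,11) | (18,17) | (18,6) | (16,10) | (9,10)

The simplest hypothesis consistent with all the labels is: |first − second| ≤ 2.

No match, Match, No match, No match, Match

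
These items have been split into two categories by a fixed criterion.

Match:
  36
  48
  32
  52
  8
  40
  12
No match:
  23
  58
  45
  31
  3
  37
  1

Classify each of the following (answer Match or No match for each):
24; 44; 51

Match, Match, No match

A rule that fits every label: multiple of 4 — true of each 'Match' example, false of each 'No match' one.
24: Match (24 = 4·6).
44: Match (44 = 4·11).
51: No match (51 = 4·12 + 3).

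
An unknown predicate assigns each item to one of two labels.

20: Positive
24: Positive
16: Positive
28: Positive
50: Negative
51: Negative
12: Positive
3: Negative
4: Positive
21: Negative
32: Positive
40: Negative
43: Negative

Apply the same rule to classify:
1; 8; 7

Negative, Positive, Negative

All 'Positive' examples share one property — even AND at most 32 — and every 'Negative' example lacks it.
1: 1 is odd, 1 ≤ 32 — does not satisfy this, so Negative. 8: 8 is even, 8 ≤ 32 — satisfies this, so Positive. 7: 7 is odd, 7 ≤ 32 — does not satisfy this, so Negative.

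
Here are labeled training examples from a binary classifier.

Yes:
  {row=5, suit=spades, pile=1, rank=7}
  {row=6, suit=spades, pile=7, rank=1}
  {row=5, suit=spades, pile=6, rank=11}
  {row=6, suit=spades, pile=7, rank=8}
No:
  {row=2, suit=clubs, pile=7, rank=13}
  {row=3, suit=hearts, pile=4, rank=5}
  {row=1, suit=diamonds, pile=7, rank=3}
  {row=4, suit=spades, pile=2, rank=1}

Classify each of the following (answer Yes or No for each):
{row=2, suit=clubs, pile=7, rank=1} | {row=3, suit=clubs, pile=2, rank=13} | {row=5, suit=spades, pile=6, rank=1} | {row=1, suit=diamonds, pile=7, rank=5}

No, No, Yes, No

'Yes' ⟺ row ≥ 5.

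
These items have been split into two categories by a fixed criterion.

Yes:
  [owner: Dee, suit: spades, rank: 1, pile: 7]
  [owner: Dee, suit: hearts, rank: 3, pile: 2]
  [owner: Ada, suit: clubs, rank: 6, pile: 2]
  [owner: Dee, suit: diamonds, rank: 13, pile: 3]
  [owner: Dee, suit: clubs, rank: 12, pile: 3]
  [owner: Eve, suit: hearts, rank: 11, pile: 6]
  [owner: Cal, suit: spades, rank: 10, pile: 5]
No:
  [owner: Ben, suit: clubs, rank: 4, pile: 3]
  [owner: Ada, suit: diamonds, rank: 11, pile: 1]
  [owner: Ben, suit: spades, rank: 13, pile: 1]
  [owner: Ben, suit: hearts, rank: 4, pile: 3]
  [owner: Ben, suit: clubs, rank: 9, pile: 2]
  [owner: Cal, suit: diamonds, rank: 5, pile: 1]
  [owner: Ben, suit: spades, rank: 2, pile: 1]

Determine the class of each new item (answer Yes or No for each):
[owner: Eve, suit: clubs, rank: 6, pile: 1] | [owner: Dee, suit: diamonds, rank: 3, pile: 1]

No, No

The pattern is that an item is 'Yes' exactly when: owner is not Ben AND pile ≥ 2.
[owner: Eve, suit: clubs, rank: 6, pile: 1]: owner is Eve, pile = 1 — fails the rule, so No. [owner: Dee, suit: diamonds, rank: 3, pile: 1]: owner is Dee, pile = 1 — fails the rule, so No.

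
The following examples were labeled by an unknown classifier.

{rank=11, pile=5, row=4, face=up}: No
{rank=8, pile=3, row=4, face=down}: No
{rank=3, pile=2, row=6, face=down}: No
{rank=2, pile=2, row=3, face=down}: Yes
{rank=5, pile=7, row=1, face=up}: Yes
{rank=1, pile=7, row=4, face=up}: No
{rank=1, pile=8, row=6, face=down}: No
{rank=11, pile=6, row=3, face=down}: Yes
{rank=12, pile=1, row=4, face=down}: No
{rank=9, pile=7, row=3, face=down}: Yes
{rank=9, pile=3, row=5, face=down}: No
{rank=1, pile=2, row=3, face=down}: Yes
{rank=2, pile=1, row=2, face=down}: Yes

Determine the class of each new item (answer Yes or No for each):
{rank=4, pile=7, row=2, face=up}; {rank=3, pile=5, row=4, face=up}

Yes, No

'Yes' ⟺ row ≤ 3.
{rank=4, pile=7, row=2, face=up} — row = 2, hence Yes.
{rank=3, pile=5, row=4, face=up} — row = 4, hence No.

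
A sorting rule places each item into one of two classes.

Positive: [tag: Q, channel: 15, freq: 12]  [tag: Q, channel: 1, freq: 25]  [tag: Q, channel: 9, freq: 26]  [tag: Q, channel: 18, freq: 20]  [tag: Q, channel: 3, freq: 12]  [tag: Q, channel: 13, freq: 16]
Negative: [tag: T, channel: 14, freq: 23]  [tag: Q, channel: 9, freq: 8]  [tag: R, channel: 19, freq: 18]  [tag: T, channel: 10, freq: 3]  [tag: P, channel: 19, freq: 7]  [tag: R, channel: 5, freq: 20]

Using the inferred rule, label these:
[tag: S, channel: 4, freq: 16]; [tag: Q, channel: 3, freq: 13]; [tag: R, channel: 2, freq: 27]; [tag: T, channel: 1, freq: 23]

Every 'Positive' example satisfies: tag is Q AND freq ≥ 12. None of the 'Negative' examples do.
Negative: [tag: S, channel: 4, freq: 16], since tag is S, freq = 16.
Positive: [tag: Q, channel: 3, freq: 13], since tag is Q, freq = 13.
Negative: [tag: R, channel: 2, freq: 27], since tag is R, freq = 27.
Negative: [tag: T, channel: 1, freq: 23], since tag is T, freq = 23.

Negative, Positive, Negative, Negative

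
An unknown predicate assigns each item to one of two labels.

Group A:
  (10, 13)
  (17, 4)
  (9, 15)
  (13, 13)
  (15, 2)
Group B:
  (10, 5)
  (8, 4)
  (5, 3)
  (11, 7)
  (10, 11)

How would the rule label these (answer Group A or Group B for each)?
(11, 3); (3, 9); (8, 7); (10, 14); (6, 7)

Group B, Group B, Group B, Group A, Group B

Every 'Group A' example satisfies: max ≥ 13. None of the 'Group B' examples do.
(11, 3) — max 11, hence Group B.
(3, 9) — max 9, hence Group B.
(8, 7) — max 8, hence Group B.
(10, 14) — max 14, hence Group A.
(6, 7) — max 7, hence Group B.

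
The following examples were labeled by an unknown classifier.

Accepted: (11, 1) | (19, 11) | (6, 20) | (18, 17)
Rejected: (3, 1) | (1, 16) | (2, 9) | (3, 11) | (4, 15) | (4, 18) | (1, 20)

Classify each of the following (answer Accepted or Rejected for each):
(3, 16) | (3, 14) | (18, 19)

Rejected, Rejected, Accepted

The rule appears to be: first ≥ 6.
(3, 16) — first 3, hence Rejected.
(3, 14) — first 3, hence Rejected.
(18, 19) — first 18, hence Accepted.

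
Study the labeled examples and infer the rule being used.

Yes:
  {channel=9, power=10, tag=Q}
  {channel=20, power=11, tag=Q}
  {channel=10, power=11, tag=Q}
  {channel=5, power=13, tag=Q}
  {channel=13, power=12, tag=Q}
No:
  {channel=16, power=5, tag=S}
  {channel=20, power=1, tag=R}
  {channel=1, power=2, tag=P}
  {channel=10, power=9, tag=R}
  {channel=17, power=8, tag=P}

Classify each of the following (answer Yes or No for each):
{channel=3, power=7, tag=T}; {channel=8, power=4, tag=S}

No, No

'Yes' ⟺ tag is Q.
{channel=3, power=7, tag=T} → tag is T → No. {channel=8, power=4, tag=S} → tag is S → No.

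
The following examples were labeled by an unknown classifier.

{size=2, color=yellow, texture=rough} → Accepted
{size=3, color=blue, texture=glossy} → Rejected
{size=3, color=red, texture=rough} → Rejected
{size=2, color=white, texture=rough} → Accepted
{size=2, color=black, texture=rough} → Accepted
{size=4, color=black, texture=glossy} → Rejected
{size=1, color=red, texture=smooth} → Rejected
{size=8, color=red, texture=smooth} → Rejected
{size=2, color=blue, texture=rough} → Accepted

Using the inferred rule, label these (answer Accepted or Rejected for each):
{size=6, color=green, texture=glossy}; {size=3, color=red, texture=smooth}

Rejected, Rejected

Every 'Accepted' example satisfies: size = 2. None of the 'Rejected' examples do.
{size=6, color=green, texture=glossy} → size = 6 → Rejected. {size=3, color=red, texture=smooth} → size = 3 → Rejected.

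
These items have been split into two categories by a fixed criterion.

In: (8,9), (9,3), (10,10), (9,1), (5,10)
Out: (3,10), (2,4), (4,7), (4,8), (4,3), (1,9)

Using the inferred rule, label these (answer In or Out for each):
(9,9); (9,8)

In, In

The distinguishing property — first ≥ 5 — holds for all the 'In' cases and none of the 'Out' cases.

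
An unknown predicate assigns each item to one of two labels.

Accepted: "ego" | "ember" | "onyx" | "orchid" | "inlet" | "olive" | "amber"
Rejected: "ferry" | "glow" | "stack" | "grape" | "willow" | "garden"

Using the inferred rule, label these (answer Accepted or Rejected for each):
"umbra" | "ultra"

Accepted, Accepted

The pattern is that an item is 'Accepted' exactly when: starts with a vowel.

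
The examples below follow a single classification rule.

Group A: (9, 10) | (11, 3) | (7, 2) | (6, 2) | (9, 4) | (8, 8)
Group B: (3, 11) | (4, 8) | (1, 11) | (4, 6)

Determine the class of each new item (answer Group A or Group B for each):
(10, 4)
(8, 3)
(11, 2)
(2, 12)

Group A, Group A, Group A, Group B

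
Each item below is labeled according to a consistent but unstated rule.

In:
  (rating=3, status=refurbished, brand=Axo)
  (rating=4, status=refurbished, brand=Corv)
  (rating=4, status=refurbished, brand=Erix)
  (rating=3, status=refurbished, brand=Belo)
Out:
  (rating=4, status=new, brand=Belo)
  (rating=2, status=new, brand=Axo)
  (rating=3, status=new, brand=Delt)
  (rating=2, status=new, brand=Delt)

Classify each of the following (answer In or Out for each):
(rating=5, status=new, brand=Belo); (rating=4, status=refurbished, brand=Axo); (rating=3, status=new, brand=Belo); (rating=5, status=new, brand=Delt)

The pattern is that an item is 'In' exactly when: status is refurbished.
(rating=5, status=new, brand=Belo): status is new — does not pass, so Out. (rating=4, status=refurbished, brand=Axo): status is refurbished — matches, so In. (rating=3, status=new, brand=Belo): status is new — does not pass, so Out. (rating=5, status=new, brand=Delt): status is new — does not pass, so Out.

Out, In, Out, Out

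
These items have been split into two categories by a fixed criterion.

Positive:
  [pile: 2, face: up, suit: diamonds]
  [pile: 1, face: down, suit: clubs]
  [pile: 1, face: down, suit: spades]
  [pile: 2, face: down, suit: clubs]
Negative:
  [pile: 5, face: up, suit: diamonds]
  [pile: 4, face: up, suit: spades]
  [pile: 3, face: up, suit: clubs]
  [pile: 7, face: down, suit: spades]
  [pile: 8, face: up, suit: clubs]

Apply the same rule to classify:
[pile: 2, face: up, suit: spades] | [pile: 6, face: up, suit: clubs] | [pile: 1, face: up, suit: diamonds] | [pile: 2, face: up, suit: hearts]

The distinguishing property — pile ≤ 2 — holds for all the 'Positive' cases and none of the 'Negative' cases.
Positive: [pile: 2, face: up, suit: spades], since pile = 2.
Negative: [pile: 6, face: up, suit: clubs], since pile = 6.
Positive: [pile: 1, face: up, suit: diamonds], since pile = 1.
Positive: [pile: 2, face: up, suit: hearts], since pile = 2.

Positive, Negative, Positive, Positive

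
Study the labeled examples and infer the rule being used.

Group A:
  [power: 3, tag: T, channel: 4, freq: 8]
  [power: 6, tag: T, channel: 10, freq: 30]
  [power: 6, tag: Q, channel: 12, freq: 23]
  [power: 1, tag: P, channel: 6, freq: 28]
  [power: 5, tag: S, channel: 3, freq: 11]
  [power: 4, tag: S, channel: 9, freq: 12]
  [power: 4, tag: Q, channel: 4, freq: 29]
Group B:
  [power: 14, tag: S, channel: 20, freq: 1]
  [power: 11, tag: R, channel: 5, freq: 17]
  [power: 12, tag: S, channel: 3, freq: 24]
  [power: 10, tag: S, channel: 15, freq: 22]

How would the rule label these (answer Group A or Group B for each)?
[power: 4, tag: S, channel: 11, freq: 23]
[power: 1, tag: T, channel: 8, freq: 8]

The classifier is using: power ≤ 6.

Group A, Group A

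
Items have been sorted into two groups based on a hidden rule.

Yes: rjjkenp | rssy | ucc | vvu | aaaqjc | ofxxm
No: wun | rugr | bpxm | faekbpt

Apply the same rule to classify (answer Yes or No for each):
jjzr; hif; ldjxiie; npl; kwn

Checking candidate rules against both groups, what survives is: has a double letter.
jjzr → 'jj' doubled → Yes.
hif → no doubled letter → No.
ldjxiie → 'ii' doubled → Yes.
npl → no doubled letter → No.
kwn → no doubled letter → No.

Yes, No, Yes, No, No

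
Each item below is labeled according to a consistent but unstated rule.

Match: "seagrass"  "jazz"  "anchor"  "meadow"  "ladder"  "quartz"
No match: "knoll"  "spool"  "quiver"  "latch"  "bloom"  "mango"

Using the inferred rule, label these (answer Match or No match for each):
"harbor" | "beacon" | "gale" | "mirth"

Match, Match, Match, No match

The simplest hypothesis consistent with all the labels is: even length AND contains 'a'.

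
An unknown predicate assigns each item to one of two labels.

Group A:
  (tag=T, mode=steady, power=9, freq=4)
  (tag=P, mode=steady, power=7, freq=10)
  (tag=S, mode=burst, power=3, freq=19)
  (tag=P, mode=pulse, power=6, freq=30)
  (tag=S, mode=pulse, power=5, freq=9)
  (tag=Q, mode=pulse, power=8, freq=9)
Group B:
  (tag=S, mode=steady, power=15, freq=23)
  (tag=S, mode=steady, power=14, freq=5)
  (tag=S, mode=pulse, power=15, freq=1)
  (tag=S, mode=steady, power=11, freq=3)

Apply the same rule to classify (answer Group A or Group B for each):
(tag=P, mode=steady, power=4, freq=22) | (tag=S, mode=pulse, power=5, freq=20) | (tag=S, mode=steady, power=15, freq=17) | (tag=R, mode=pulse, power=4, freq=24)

Group A, Group A, Group B, Group A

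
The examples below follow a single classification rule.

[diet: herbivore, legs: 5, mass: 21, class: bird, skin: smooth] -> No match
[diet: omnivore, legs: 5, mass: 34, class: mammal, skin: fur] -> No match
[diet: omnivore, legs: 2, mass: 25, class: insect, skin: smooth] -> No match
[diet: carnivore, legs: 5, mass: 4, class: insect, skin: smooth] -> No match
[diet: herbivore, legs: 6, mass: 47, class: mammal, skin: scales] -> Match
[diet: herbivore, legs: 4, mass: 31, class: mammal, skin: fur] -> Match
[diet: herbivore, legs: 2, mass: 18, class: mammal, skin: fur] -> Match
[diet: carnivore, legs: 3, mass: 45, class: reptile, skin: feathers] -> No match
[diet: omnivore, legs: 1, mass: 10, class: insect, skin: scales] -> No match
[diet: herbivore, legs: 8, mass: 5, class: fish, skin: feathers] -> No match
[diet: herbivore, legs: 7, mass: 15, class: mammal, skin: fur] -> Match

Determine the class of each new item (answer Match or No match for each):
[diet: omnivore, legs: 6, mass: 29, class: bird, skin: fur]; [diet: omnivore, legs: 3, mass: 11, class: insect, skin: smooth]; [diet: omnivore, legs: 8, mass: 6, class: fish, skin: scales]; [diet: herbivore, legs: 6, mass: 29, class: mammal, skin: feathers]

No match, No match, No match, Match

The classifier is using: class is mammal AND diet is herbivore.
[diet: omnivore, legs: 6, mass: 29, class: bird, skin: fur] — class is bird, diet is omnivore, hence No match. [diet: omnivore, legs: 3, mass: 11, class: insect, skin: smooth] — class is insect, diet is omnivore, hence No match. [diet: omnivore, legs: 8, mass: 6, class: fish, skin: scales] — class is fish, diet is omnivore, hence No match. [diet: herbivore, legs: 6, mass: 29, class: mammal, skin: feathers] — class is mammal, diet is herbivore, hence Match.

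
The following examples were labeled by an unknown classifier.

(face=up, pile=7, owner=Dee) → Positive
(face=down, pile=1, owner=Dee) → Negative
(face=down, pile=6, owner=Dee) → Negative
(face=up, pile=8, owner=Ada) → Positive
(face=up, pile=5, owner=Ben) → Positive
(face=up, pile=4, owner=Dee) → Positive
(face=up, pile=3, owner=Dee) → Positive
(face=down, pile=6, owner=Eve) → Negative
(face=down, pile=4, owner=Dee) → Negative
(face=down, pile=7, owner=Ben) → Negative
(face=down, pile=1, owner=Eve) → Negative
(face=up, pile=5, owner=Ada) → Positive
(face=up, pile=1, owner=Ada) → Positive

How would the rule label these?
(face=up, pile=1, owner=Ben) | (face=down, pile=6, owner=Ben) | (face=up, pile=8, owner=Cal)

Comparing the two groups points to one rule — face is up.

Positive, Negative, Positive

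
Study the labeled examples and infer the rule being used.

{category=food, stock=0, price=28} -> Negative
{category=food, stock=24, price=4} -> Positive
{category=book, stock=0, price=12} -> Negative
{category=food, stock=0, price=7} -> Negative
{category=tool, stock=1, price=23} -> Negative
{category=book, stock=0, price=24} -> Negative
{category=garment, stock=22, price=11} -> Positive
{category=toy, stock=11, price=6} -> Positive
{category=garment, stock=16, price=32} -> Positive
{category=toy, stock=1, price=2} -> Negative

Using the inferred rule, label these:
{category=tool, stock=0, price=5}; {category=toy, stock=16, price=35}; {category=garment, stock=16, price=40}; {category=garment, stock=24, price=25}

Negative, Positive, Positive, Positive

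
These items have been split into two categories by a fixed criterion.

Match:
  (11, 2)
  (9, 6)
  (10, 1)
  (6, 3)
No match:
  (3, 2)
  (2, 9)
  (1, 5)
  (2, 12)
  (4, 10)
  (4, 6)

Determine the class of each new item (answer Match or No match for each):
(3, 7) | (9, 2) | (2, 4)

No match, Match, No match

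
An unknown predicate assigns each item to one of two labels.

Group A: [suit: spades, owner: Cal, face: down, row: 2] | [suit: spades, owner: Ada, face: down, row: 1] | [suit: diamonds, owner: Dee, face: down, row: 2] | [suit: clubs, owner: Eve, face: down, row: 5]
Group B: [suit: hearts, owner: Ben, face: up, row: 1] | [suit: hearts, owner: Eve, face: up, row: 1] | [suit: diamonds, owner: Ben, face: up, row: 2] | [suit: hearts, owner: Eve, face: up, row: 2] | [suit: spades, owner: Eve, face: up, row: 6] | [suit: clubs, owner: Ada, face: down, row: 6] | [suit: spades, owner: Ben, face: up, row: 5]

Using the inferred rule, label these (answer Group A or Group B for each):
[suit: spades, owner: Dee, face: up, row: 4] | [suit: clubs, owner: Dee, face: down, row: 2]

The distinguishing property — face is down AND row ≤ 5 — holds for all the 'Group A' cases and none of the 'Group B' cases.

Group B, Group A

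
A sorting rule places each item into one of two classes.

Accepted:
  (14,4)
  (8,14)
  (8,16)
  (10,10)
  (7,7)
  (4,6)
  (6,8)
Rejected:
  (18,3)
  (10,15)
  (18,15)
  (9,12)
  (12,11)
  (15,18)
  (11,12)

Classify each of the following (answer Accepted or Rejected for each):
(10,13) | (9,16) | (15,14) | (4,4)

A rule that fits every label: sum is even — true of each 'Accepted' example, false of each 'Rejected' one.
(10,13): 10+13 = 23, doesn't qualify → Rejected. (9,16): 9+16 = 25, doesn't qualify → Rejected. (15,14): 15+14 = 29, doesn't qualify → Rejected. (4,4): 4+4 = 8, satisfies this → Accepted.

Rejected, Rejected, Rejected, Accepted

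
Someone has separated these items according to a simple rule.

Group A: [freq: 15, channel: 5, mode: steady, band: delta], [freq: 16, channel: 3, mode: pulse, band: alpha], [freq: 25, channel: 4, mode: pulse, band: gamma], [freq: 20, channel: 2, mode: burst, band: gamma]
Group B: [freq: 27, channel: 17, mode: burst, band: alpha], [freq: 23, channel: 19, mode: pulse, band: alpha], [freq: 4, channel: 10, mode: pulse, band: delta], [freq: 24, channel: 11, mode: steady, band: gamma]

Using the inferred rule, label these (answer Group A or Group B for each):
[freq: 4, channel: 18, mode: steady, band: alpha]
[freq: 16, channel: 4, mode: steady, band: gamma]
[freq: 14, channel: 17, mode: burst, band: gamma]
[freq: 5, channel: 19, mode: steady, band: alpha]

Group B, Group A, Group B, Group B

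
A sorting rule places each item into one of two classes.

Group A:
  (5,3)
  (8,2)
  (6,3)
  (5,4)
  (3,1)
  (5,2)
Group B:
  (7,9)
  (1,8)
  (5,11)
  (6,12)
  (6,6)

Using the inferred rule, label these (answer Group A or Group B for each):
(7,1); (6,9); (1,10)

The simplest hypothesis consistent with all the labels is: first > second.
(7,1): 7 > 1 — meets the rule, so Group A. (6,9): 6 < 9 — fails the rule, so Group B. (1,10): 1 < 10 — fails the rule, so Group B.

Group A, Group B, Group B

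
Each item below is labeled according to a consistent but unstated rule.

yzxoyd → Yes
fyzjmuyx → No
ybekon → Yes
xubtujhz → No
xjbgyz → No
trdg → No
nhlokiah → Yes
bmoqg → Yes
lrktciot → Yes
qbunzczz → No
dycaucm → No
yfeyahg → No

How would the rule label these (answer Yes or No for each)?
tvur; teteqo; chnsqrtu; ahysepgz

No, Yes, No, No

The simplest hypothesis consistent with all the labels is: contains 'o'.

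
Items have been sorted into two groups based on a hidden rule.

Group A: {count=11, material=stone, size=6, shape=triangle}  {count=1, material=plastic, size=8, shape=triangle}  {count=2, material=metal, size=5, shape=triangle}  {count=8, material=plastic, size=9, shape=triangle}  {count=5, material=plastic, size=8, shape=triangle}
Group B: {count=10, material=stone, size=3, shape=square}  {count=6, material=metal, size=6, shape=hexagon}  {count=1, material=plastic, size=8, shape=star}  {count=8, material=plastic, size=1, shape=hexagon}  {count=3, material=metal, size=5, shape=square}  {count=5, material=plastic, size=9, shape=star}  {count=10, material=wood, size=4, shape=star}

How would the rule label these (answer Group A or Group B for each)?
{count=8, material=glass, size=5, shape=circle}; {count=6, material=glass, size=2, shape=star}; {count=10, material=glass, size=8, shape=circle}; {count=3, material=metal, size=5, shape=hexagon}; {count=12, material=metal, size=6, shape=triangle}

Group B, Group B, Group B, Group B, Group A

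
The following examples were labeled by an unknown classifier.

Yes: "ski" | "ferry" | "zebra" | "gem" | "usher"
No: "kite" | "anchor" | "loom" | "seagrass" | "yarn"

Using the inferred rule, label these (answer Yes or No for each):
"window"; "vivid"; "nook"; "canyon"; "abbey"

No, Yes, No, No, Yes

Checking candidate rules against both groups, what survives is: odd length.
"window": length 6, does not fit → No.
"vivid": length 5, matches → Yes.
"nook": length 4, does not fit → No.
"canyon": length 6, does not fit → No.
"abbey": length 5, matches → Yes.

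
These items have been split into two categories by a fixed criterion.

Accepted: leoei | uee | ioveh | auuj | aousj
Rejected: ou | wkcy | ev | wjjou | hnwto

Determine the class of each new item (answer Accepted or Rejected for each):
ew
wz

Rejected, Rejected

Every 'Accepted' example satisfies: has ≥ 3 vowels. None of the 'Rejected' examples do.
ew: 1 vowel, does not fit → Rejected. wz: 0 vowels, does not fit → Rejected.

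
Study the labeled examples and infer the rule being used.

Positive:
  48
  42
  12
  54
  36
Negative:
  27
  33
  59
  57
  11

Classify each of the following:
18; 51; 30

The classifier is using: even.
Positive: 18, since 18 is even.
Negative: 51, since 51 is odd.
Positive: 30, since 30 is even.

Positive, Negative, Positive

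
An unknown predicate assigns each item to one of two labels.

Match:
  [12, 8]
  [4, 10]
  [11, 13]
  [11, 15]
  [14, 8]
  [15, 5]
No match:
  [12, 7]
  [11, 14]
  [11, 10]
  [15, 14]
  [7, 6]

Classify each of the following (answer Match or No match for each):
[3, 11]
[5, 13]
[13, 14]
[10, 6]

Match, Match, No match, Match

One predicate separates the groups cleanly: sum is even.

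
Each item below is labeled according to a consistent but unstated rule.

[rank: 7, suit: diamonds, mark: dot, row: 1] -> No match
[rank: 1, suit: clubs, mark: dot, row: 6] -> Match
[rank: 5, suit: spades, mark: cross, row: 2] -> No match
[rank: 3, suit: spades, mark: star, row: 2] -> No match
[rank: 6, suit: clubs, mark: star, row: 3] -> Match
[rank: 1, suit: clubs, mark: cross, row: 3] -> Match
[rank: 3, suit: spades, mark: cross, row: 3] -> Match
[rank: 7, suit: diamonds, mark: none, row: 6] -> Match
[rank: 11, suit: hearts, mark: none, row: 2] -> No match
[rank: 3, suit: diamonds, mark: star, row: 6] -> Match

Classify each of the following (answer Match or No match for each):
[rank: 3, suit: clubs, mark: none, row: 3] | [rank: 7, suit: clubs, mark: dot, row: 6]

Match, Match

The rule appears to be: row ≥ 3.
[rank: 3, suit: clubs, mark: none, row: 3] — row = 3, hence Match. [rank: 7, suit: clubs, mark: dot, row: 6] — row = 6, hence Match.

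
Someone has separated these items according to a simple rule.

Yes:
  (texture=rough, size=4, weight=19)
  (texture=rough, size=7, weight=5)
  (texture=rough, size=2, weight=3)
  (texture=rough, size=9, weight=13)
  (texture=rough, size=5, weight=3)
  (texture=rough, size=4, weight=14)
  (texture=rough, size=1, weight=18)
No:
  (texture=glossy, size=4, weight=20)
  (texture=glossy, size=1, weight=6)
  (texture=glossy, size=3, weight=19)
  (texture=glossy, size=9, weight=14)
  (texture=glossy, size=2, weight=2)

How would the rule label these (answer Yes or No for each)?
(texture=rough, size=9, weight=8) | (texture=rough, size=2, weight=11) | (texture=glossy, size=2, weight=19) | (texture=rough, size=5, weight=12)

Yes, Yes, No, Yes

Rule: texture is rough. This holds for each 'Yes' example and fails for each 'No' one.
(texture=rough, size=9, weight=8): texture is rough, qualifies → Yes. (texture=rough, size=2, weight=11): texture is rough, qualifies → Yes. (texture=glossy, size=2, weight=19): texture is glossy, lacks this property → No. (texture=rough, size=5, weight=12): texture is rough, qualifies → Yes.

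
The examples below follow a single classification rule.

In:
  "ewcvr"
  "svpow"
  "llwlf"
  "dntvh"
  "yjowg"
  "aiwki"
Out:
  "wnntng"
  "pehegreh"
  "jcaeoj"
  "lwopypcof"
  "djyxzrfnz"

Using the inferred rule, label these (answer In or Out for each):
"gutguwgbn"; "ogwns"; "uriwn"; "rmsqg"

The rule appears to be: length 5.
"gutguwgbn": Out (length 9). "ogwns": In (length 5). "uriwn": In (length 5). "rmsqg": In (length 5).

Out, In, In, In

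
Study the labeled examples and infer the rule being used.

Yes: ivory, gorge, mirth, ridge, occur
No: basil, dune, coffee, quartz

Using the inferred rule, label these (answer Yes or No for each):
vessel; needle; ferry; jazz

No, No, Yes, No

Rule: odd length AND contains 'r'. This holds for each 'Yes' example and fails for each 'No' one.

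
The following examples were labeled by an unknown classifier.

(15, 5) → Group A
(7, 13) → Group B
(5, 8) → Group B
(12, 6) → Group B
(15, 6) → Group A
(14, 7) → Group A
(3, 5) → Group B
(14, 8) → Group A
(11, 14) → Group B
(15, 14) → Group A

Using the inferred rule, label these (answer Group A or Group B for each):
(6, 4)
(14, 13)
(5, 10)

Group B, Group A, Group B

'Group A' ⟺ first ≥ 13.
Group B: (6, 4), since first 6. Group A: (14, 13), since first 14. Group B: (5, 10), since first 5.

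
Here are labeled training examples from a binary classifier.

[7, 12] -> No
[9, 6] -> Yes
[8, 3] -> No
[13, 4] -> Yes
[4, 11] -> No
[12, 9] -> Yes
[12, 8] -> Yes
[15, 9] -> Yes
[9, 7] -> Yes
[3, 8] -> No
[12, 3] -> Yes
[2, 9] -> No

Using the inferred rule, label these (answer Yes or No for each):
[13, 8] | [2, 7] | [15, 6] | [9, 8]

The pattern is that an item is 'Yes' exactly when: first ≥ 9.
[13, 8] → first 13 → Yes.
[2, 7] → first 2 → No.
[15, 6] → first 15 → Yes.
[9, 8] → first 9 → Yes.

Yes, No, Yes, Yes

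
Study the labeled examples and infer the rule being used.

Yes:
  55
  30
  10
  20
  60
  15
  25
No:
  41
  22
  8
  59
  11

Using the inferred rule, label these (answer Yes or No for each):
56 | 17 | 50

All 'Yes' examples share one property — multiple of 5 — and every 'No' example lacks it.
No: 56, since 56 = 5·11 + 1.
No: 17, since 17 = 5·3 + 2.
Yes: 50, since 50 = 5·10.

No, No, Yes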